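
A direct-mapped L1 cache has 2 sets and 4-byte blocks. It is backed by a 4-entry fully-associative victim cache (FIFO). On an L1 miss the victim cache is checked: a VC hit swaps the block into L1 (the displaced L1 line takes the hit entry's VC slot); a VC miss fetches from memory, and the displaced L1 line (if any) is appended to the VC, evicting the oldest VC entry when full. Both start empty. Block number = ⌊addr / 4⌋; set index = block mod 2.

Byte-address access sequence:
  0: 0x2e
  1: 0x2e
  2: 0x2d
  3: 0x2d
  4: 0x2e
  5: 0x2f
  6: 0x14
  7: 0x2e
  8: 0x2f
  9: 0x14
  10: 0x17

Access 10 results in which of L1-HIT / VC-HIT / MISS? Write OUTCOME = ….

0: 0x2e (blk 11, set 1) → MISS  vc=[]
1: 0x2e (blk 11, set 1) → L1-HIT  vc=[]
2: 0x2d (blk 11, set 1) → L1-HIT  vc=[]
3: 0x2d (blk 11, set 1) → L1-HIT  vc=[]
4: 0x2e (blk 11, set 1) → L1-HIT  vc=[]
5: 0x2f (blk 11, set 1) → L1-HIT  vc=[]
6: 0x14 (blk 5, set 1) → MISS  vc=[11]
7: 0x2e (blk 11, set 1) → VC-HIT  vc=[5]
8: 0x2f (blk 11, set 1) → L1-HIT  vc=[5]
9: 0x14 (blk 5, set 1) → VC-HIT  vc=[11]
10: 0x17 (blk 5, set 1) → L1-HIT  vc=[11]

OUTCOME = L1-HIT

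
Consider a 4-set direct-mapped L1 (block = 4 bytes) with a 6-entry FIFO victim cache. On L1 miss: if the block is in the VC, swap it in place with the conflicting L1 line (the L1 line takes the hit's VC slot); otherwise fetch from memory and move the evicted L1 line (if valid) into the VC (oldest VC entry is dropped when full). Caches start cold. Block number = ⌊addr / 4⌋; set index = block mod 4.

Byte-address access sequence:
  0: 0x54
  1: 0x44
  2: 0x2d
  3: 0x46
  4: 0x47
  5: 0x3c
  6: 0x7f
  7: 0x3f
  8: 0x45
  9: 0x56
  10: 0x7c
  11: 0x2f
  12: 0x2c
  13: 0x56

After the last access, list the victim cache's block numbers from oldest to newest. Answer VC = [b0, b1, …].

#0 0x54→b21/s1 MISS; vc=[]
#1 0x44→b17/s1 MISS; vc=[21]
#2 0x2d→b11/s3 MISS; vc=[21]
#3 0x46→b17/s1 L1-HIT; vc=[21]
#4 0x47→b17/s1 L1-HIT; vc=[21]
#5 0x3c→b15/s3 MISS; vc=[21,11]
#6 0x7f→b31/s3 MISS; vc=[21,11,15]
#7 0x3f→b15/s3 VC-HIT; vc=[21,11,31]
#8 0x45→b17/s1 L1-HIT; vc=[21,11,31]
#9 0x56→b21/s1 VC-HIT; vc=[17,11,31]
#10 0x7c→b31/s3 VC-HIT; vc=[17,11,15]
#11 0x2f→b11/s3 VC-HIT; vc=[17,31,15]
#12 0x2c→b11/s3 L1-HIT; vc=[17,31,15]
#13 0x56→b21/s1 L1-HIT; vc=[17,31,15]

VC = [17, 31, 15]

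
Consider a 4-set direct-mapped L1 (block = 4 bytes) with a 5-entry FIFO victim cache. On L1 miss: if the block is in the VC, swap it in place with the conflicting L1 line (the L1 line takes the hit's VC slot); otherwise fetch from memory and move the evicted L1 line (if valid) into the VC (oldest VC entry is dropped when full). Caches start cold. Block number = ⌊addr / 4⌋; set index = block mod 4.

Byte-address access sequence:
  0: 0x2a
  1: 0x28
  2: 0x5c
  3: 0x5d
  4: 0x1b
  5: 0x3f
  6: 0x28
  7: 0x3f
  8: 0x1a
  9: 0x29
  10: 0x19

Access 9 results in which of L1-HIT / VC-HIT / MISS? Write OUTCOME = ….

OUTCOME = VC-HIT

  [0] addr=0x2a blk=10 s=2: MISS | VC []
  [1] addr=0x28 blk=10 s=2: L1-HIT | VC []
  [2] addr=0x5c blk=23 s=3: MISS | VC []
  [3] addr=0x5d blk=23 s=3: L1-HIT | VC []
  [4] addr=0x1b blk=6 s=2: MISS | VC [10]
  [5] addr=0x3f blk=15 s=3: MISS | VC [10, 23]
  [6] addr=0x28 blk=10 s=2: VC-HIT | VC [6, 23]
  [7] addr=0x3f blk=15 s=3: L1-HIT | VC [6, 23]
  [8] addr=0x1a blk=6 s=2: VC-HIT | VC [10, 23]
  [9] addr=0x29 blk=10 s=2: VC-HIT | VC [6, 23]
  [10] addr=0x19 blk=6 s=2: VC-HIT | VC [10, 23]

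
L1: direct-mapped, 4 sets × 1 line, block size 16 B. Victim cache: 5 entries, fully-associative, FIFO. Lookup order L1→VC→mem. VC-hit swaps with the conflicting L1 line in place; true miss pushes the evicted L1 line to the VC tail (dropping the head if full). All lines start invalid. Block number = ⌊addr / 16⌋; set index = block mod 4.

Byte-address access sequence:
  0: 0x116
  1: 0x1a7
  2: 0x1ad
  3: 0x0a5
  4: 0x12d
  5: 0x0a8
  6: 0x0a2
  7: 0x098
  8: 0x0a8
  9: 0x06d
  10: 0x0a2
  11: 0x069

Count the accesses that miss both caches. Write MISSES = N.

MISSES = 6

#0 0x116→b17/s1 MISS; vc=[]
#1 0x1a7→b26/s2 MISS; vc=[]
#2 0x1ad→b26/s2 L1-HIT; vc=[]
#3 0xa5→b10/s2 MISS; vc=[26]
#4 0x12d→b18/s2 MISS; vc=[26,10]
#5 0xa8→b10/s2 VC-HIT; vc=[26,18]
#6 0xa2→b10/s2 L1-HIT; vc=[26,18]
#7 0x98→b9/s1 MISS; vc=[26,18,17]
#8 0xa8→b10/s2 L1-HIT; vc=[26,18,17]
#9 0x6d→b6/s2 MISS; vc=[26,18,17,10]
#10 0xa2→b10/s2 VC-HIT; vc=[26,18,17,6]
#11 0x69→b6/s2 VC-HIT; vc=[26,18,17,10]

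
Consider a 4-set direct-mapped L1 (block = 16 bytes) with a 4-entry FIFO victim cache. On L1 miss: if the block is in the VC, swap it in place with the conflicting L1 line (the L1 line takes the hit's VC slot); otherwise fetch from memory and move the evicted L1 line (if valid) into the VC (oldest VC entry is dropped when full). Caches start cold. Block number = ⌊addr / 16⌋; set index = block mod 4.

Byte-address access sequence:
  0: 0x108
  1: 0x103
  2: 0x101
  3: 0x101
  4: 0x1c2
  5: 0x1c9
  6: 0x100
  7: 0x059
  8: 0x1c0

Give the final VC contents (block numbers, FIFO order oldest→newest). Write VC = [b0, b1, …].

VC = [16]

0: 0x108 (blk 16, set 0) → MISS  vc=[]
1: 0x103 (blk 16, set 0) → L1-HIT  vc=[]
2: 0x101 (blk 16, set 0) → L1-HIT  vc=[]
3: 0x101 (blk 16, set 0) → L1-HIT  vc=[]
4: 0x1c2 (blk 28, set 0) → MISS  vc=[16]
5: 0x1c9 (blk 28, set 0) → L1-HIT  vc=[16]
6: 0x100 (blk 16, set 0) → VC-HIT  vc=[28]
7: 0x59 (blk 5, set 1) → MISS  vc=[28]
8: 0x1c0 (blk 28, set 0) → VC-HIT  vc=[16]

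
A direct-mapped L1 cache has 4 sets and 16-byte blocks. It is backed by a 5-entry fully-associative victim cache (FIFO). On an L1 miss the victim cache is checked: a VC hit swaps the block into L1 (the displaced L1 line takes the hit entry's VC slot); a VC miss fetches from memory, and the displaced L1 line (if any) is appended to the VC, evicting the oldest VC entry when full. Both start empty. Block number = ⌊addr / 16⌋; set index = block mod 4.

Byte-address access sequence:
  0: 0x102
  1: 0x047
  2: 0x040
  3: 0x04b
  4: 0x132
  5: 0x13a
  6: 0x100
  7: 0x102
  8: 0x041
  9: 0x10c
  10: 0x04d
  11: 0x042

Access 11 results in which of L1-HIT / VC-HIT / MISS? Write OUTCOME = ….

OUTCOME = L1-HIT

0: 0x102 (blk 16, set 0) → MISS  vc=[]
1: 0x47 (blk 4, set 0) → MISS  vc=[16]
2: 0x40 (blk 4, set 0) → L1-HIT  vc=[16]
3: 0x4b (blk 4, set 0) → L1-HIT  vc=[16]
4: 0x132 (blk 19, set 3) → MISS  vc=[16]
5: 0x13a (blk 19, set 3) → L1-HIT  vc=[16]
6: 0x100 (blk 16, set 0) → VC-HIT  vc=[4]
7: 0x102 (blk 16, set 0) → L1-HIT  vc=[4]
8: 0x41 (blk 4, set 0) → VC-HIT  vc=[16]
9: 0x10c (blk 16, set 0) → VC-HIT  vc=[4]
10: 0x4d (blk 4, set 0) → VC-HIT  vc=[16]
11: 0x42 (blk 4, set 0) → L1-HIT  vc=[16]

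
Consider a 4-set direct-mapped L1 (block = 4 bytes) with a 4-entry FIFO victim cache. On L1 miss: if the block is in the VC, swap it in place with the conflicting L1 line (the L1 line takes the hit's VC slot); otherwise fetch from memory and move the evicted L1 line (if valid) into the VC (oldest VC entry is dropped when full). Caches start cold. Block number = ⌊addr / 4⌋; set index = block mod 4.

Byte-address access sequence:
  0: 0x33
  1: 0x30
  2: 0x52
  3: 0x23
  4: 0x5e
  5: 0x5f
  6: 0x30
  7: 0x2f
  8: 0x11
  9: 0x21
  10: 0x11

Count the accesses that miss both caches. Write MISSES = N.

MISSES = 6

#0 0x33→b12/s0 MISS; vc=[]
#1 0x30→b12/s0 L1-HIT; vc=[]
#2 0x52→b20/s0 MISS; vc=[12]
#3 0x23→b8/s0 MISS; vc=[12,20]
#4 0x5e→b23/s3 MISS; vc=[12,20]
#5 0x5f→b23/s3 L1-HIT; vc=[12,20]
#6 0x30→b12/s0 VC-HIT; vc=[8,20]
#7 0x2f→b11/s3 MISS; vc=[8,20,23]
#8 0x11→b4/s0 MISS; vc=[8,20,23,12]
#9 0x21→b8/s0 VC-HIT; vc=[4,20,23,12]
#10 0x11→b4/s0 VC-HIT; vc=[8,20,23,12]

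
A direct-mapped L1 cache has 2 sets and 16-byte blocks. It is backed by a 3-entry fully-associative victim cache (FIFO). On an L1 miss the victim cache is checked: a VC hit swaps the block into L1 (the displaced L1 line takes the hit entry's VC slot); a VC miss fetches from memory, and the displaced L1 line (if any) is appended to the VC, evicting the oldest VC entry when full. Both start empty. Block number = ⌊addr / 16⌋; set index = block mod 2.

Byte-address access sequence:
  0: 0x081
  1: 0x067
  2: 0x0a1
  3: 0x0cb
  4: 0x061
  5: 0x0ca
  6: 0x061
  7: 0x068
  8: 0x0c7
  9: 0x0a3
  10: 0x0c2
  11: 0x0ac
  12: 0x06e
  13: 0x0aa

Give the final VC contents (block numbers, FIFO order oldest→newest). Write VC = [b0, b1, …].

  [0] addr=0x81 blk=8 s=0: MISS | VC []
  [1] addr=0x67 blk=6 s=0: MISS | VC [8]
  [2] addr=0xa1 blk=10 s=0: MISS | VC [8, 6]
  [3] addr=0xcb blk=12 s=0: MISS | VC [8, 6, 10]
  [4] addr=0x61 blk=6 s=0: VC-HIT | VC [8, 12, 10]
  [5] addr=0xca blk=12 s=0: VC-HIT | VC [8, 6, 10]
  [6] addr=0x61 blk=6 s=0: VC-HIT | VC [8, 12, 10]
  [7] addr=0x68 blk=6 s=0: L1-HIT | VC [8, 12, 10]
  [8] addr=0xc7 blk=12 s=0: VC-HIT | VC [8, 6, 10]
  [9] addr=0xa3 blk=10 s=0: VC-HIT | VC [8, 6, 12]
  [10] addr=0xc2 blk=12 s=0: VC-HIT | VC [8, 6, 10]
  [11] addr=0xac blk=10 s=0: VC-HIT | VC [8, 6, 12]
  [12] addr=0x6e blk=6 s=0: VC-HIT | VC [8, 10, 12]
  [13] addr=0xaa blk=10 s=0: VC-HIT | VC [8, 6, 12]

VC = [8, 6, 12]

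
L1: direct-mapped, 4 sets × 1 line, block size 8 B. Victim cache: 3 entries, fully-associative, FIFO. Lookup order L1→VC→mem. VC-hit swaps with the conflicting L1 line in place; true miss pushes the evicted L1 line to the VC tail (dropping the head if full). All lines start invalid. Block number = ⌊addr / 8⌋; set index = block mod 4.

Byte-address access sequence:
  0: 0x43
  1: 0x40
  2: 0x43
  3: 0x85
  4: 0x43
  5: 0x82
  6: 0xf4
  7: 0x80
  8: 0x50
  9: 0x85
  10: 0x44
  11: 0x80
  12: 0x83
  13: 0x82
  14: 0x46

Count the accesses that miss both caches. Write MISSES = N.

MISSES = 4

  [0] addr=0x43 blk=8 s=0: MISS | VC []
  [1] addr=0x40 blk=8 s=0: L1-HIT | VC []
  [2] addr=0x43 blk=8 s=0: L1-HIT | VC []
  [3] addr=0x85 blk=16 s=0: MISS | VC [8]
  [4] addr=0x43 blk=8 s=0: VC-HIT | VC [16]
  [5] addr=0x82 blk=16 s=0: VC-HIT | VC [8]
  [6] addr=0xf4 blk=30 s=2: MISS | VC [8]
  [7] addr=0x80 blk=16 s=0: L1-HIT | VC [8]
  [8] addr=0x50 blk=10 s=2: MISS | VC [8, 30]
  [9] addr=0x85 blk=16 s=0: L1-HIT | VC [8, 30]
  [10] addr=0x44 blk=8 s=0: VC-HIT | VC [16, 30]
  [11] addr=0x80 blk=16 s=0: VC-HIT | VC [8, 30]
  [12] addr=0x83 blk=16 s=0: L1-HIT | VC [8, 30]
  [13] addr=0x82 blk=16 s=0: L1-HIT | VC [8, 30]
  [14] addr=0x46 blk=8 s=0: VC-HIT | VC [16, 30]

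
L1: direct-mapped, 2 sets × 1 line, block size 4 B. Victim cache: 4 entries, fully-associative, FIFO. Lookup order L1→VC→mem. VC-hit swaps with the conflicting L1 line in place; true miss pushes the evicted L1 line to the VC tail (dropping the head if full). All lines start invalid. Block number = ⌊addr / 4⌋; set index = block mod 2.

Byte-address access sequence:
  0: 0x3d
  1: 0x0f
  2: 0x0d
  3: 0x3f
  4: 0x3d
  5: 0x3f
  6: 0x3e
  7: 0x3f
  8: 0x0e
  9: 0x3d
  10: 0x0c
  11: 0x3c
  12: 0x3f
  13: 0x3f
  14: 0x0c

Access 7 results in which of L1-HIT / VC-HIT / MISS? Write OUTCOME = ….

OUTCOME = L1-HIT

#0 0x3d→b15/s1 MISS; vc=[]
#1 0xf→b3/s1 MISS; vc=[15]
#2 0xd→b3/s1 L1-HIT; vc=[15]
#3 0x3f→b15/s1 VC-HIT; vc=[3]
#4 0x3d→b15/s1 L1-HIT; vc=[3]
#5 0x3f→b15/s1 L1-HIT; vc=[3]
#6 0x3e→b15/s1 L1-HIT; vc=[3]
#7 0x3f→b15/s1 L1-HIT; vc=[3]
#8 0xe→b3/s1 VC-HIT; vc=[15]
#9 0x3d→b15/s1 VC-HIT; vc=[3]
#10 0xc→b3/s1 VC-HIT; vc=[15]
#11 0x3c→b15/s1 VC-HIT; vc=[3]
#12 0x3f→b15/s1 L1-HIT; vc=[3]
#13 0x3f→b15/s1 L1-HIT; vc=[3]
#14 0xc→b3/s1 VC-HIT; vc=[15]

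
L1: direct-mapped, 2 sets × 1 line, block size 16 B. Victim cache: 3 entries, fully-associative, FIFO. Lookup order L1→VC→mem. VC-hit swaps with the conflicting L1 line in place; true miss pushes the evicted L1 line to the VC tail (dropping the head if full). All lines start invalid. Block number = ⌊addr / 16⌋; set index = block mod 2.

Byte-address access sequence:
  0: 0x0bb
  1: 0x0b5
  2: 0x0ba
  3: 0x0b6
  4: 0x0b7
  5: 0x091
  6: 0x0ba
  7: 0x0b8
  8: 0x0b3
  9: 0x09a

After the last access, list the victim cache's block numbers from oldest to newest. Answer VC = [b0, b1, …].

VC = [11]

0: 0xbb (blk 11, set 1) → MISS  vc=[]
1: 0xb5 (blk 11, set 1) → L1-HIT  vc=[]
2: 0xba (blk 11, set 1) → L1-HIT  vc=[]
3: 0xb6 (blk 11, set 1) → L1-HIT  vc=[]
4: 0xb7 (blk 11, set 1) → L1-HIT  vc=[]
5: 0x91 (blk 9, set 1) → MISS  vc=[11]
6: 0xba (blk 11, set 1) → VC-HIT  vc=[9]
7: 0xb8 (blk 11, set 1) → L1-HIT  vc=[9]
8: 0xb3 (blk 11, set 1) → L1-HIT  vc=[9]
9: 0x9a (blk 9, set 1) → VC-HIT  vc=[11]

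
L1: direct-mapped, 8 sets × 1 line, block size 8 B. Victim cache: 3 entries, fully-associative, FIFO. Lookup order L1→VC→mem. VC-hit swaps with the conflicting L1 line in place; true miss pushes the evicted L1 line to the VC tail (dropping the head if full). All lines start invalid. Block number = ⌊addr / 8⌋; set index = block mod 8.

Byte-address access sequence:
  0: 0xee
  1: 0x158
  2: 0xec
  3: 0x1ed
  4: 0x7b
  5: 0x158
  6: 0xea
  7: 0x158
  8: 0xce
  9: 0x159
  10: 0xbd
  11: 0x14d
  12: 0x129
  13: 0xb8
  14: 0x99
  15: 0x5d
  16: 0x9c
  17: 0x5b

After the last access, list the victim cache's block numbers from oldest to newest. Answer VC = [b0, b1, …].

VC = [29, 43, 19]

#0 0xee→b29/s5 MISS; vc=[]
#1 0x158→b43/s3 MISS; vc=[]
#2 0xec→b29/s5 L1-HIT; vc=[]
#3 0x1ed→b61/s5 MISS; vc=[29]
#4 0x7b→b15/s7 MISS; vc=[29]
#5 0x158→b43/s3 L1-HIT; vc=[29]
#6 0xea→b29/s5 VC-HIT; vc=[61]
#7 0x158→b43/s3 L1-HIT; vc=[61]
#8 0xce→b25/s1 MISS; vc=[61]
#9 0x159→b43/s3 L1-HIT; vc=[61]
#10 0xbd→b23/s7 MISS; vc=[61,15]
#11 0x14d→b41/s1 MISS; vc=[61,15,25]
#12 0x129→b37/s5 MISS; vc=[15,25,29]
#13 0xb8→b23/s7 L1-HIT; vc=[15,25,29]
#14 0x99→b19/s3 MISS; vc=[25,29,43]
#15 0x5d→b11/s3 MISS; vc=[29,43,19]
#16 0x9c→b19/s3 VC-HIT; vc=[29,43,11]
#17 0x5b→b11/s3 VC-HIT; vc=[29,43,19]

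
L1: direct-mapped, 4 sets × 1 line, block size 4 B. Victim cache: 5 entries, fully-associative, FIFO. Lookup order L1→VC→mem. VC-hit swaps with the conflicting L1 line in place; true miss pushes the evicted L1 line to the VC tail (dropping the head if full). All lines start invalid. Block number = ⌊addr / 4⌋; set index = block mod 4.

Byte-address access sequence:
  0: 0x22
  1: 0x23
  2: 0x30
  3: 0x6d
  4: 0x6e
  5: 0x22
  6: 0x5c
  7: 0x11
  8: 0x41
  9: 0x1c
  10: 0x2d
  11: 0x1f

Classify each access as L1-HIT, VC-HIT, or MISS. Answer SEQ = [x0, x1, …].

SEQ = [MISS, L1-HIT, MISS, MISS, L1-HIT, VC-HIT, MISS, MISS, MISS, MISS, MISS, VC-HIT]

0: 0x22 (blk 8, set 0) → MISS  vc=[]
1: 0x23 (blk 8, set 0) → L1-HIT  vc=[]
2: 0x30 (blk 12, set 0) → MISS  vc=[8]
3: 0x6d (blk 27, set 3) → MISS  vc=[8]
4: 0x6e (blk 27, set 3) → L1-HIT  vc=[8]
5: 0x22 (blk 8, set 0) → VC-HIT  vc=[12]
6: 0x5c (blk 23, set 3) → MISS  vc=[12, 27]
7: 0x11 (blk 4, set 0) → MISS  vc=[12, 27, 8]
8: 0x41 (blk 16, set 0) → MISS  vc=[12, 27, 8, 4]
9: 0x1c (blk 7, set 3) → MISS  vc=[12, 27, 8, 4, 23]
10: 0x2d (blk 11, set 3) → MISS  vc=[27, 8, 4, 23, 7]
11: 0x1f (blk 7, set 3) → VC-HIT  vc=[27, 8, 4, 23, 11]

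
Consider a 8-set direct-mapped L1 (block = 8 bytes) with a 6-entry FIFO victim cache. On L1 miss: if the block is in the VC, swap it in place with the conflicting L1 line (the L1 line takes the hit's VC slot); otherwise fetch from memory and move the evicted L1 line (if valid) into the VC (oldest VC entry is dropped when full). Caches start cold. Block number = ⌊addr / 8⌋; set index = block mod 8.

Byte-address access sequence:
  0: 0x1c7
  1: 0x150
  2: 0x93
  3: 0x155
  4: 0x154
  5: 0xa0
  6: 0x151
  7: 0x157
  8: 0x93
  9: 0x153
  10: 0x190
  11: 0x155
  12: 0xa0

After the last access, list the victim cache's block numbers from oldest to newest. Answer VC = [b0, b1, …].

  [0] addr=0x1c7 blk=56 s=0: MISS | VC []
  [1] addr=0x150 blk=42 s=2: MISS | VC []
  [2] addr=0x93 blk=18 s=2: MISS | VC [42]
  [3] addr=0x155 blk=42 s=2: VC-HIT | VC [18]
  [4] addr=0x154 blk=42 s=2: L1-HIT | VC [18]
  [5] addr=0xa0 blk=20 s=4: MISS | VC [18]
  [6] addr=0x151 blk=42 s=2: L1-HIT | VC [18]
  [7] addr=0x157 blk=42 s=2: L1-HIT | VC [18]
  [8] addr=0x93 blk=18 s=2: VC-HIT | VC [42]
  [9] addr=0x153 blk=42 s=2: VC-HIT | VC [18]
  [10] addr=0x190 blk=50 s=2: MISS | VC [18, 42]
  [11] addr=0x155 blk=42 s=2: VC-HIT | VC [18, 50]
  [12] addr=0xa0 blk=20 s=4: L1-HIT | VC [18, 50]

VC = [18, 50]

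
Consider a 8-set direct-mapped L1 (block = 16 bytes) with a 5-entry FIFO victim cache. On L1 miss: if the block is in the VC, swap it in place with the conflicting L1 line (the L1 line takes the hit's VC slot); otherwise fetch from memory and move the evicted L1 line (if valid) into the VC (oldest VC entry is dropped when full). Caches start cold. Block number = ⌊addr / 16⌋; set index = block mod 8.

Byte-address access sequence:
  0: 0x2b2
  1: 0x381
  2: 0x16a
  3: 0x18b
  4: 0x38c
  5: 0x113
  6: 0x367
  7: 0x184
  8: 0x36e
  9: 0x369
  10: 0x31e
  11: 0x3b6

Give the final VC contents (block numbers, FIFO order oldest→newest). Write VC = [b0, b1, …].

  [0] addr=0x2b2 blk=43 s=3: MISS | VC []
  [1] addr=0x381 blk=56 s=0: MISS | VC []
  [2] addr=0x16a blk=22 s=6: MISS | VC []
  [3] addr=0x18b blk=24 s=0: MISS | VC [56]
  [4] addr=0x38c blk=56 s=0: VC-HIT | VC [24]
  [5] addr=0x113 blk=17 s=1: MISS | VC [24]
  [6] addr=0x367 blk=54 s=6: MISS | VC [24, 22]
  [7] addr=0x184 blk=24 s=0: VC-HIT | VC [56, 22]
  [8] addr=0x36e blk=54 s=6: L1-HIT | VC [56, 22]
  [9] addr=0x369 blk=54 s=6: L1-HIT | VC [56, 22]
  [10] addr=0x31e blk=49 s=1: MISS | VC [56, 22, 17]
  [11] addr=0x3b6 blk=59 s=3: MISS | VC [56, 22, 17, 43]

VC = [56, 22, 17, 43]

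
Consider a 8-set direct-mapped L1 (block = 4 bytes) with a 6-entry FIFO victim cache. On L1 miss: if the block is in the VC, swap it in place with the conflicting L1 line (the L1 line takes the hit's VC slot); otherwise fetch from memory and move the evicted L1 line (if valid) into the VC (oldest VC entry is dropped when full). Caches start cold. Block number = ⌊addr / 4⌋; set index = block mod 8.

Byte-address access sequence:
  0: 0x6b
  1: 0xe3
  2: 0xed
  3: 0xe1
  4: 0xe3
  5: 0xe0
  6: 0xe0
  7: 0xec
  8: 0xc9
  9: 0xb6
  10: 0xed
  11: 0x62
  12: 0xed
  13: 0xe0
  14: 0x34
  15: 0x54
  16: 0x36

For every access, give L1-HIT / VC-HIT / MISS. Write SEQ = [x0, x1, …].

SEQ = [MISS, MISS, MISS, L1-HIT, L1-HIT, L1-HIT, L1-HIT, L1-HIT, MISS, MISS, L1-HIT, MISS, L1-HIT, VC-HIT, MISS, MISS, VC-HIT]

#0 0x6b→b26/s2 MISS; vc=[]
#1 0xe3→b56/s0 MISS; vc=[]
#2 0xed→b59/s3 MISS; vc=[]
#3 0xe1→b56/s0 L1-HIT; vc=[]
#4 0xe3→b56/s0 L1-HIT; vc=[]
#5 0xe0→b56/s0 L1-HIT; vc=[]
#6 0xe0→b56/s0 L1-HIT; vc=[]
#7 0xec→b59/s3 L1-HIT; vc=[]
#8 0xc9→b50/s2 MISS; vc=[26]
#9 0xb6→b45/s5 MISS; vc=[26]
#10 0xed→b59/s3 L1-HIT; vc=[26]
#11 0x62→b24/s0 MISS; vc=[26,56]
#12 0xed→b59/s3 L1-HIT; vc=[26,56]
#13 0xe0→b56/s0 VC-HIT; vc=[26,24]
#14 0x34→b13/s5 MISS; vc=[26,24,45]
#15 0x54→b21/s5 MISS; vc=[26,24,45,13]
#16 0x36→b13/s5 VC-HIT; vc=[26,24,45,21]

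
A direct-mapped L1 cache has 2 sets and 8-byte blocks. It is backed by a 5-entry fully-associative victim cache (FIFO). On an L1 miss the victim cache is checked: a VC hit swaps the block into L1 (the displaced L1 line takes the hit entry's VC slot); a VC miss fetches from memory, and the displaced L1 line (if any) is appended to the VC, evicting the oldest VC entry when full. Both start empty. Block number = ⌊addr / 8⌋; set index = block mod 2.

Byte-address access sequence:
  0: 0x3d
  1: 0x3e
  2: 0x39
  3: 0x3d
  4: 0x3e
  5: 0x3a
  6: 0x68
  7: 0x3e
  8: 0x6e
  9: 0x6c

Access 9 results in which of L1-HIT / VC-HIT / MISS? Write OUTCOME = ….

OUTCOME = L1-HIT

0: 0x3d (blk 7, set 1) → MISS  vc=[]
1: 0x3e (blk 7, set 1) → L1-HIT  vc=[]
2: 0x39 (blk 7, set 1) → L1-HIT  vc=[]
3: 0x3d (blk 7, set 1) → L1-HIT  vc=[]
4: 0x3e (blk 7, set 1) → L1-HIT  vc=[]
5: 0x3a (blk 7, set 1) → L1-HIT  vc=[]
6: 0x68 (blk 13, set 1) → MISS  vc=[7]
7: 0x3e (blk 7, set 1) → VC-HIT  vc=[13]
8: 0x6e (blk 13, set 1) → VC-HIT  vc=[7]
9: 0x6c (blk 13, set 1) → L1-HIT  vc=[7]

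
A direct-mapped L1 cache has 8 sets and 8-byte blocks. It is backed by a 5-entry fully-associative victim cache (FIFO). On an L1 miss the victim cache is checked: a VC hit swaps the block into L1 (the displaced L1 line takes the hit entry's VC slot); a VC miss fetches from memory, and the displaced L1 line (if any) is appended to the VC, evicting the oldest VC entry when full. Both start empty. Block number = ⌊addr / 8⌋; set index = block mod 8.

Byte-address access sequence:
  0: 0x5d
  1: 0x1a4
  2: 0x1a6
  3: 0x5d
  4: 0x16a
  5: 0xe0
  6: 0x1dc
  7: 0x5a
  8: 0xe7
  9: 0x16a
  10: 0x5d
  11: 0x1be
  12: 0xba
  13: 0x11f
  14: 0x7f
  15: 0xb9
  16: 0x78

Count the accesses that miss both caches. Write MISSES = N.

MISSES = 9

0: 0x5d (blk 11, set 3) → MISS  vc=[]
1: 0x1a4 (blk 52, set 4) → MISS  vc=[]
2: 0x1a6 (blk 52, set 4) → L1-HIT  vc=[]
3: 0x5d (blk 11, set 3) → L1-HIT  vc=[]
4: 0x16a (blk 45, set 5) → MISS  vc=[]
5: 0xe0 (blk 28, set 4) → MISS  vc=[52]
6: 0x1dc (blk 59, set 3) → MISS  vc=[52, 11]
7: 0x5a (blk 11, set 3) → VC-HIT  vc=[52, 59]
8: 0xe7 (blk 28, set 4) → L1-HIT  vc=[52, 59]
9: 0x16a (blk 45, set 5) → L1-HIT  vc=[52, 59]
10: 0x5d (blk 11, set 3) → L1-HIT  vc=[52, 59]
11: 0x1be (blk 55, set 7) → MISS  vc=[52, 59]
12: 0xba (blk 23, set 7) → MISS  vc=[52, 59, 55]
13: 0x11f (blk 35, set 3) → MISS  vc=[52, 59, 55, 11]
14: 0x7f (blk 15, set 7) → MISS  vc=[52, 59, 55, 11, 23]
15: 0xb9 (blk 23, set 7) → VC-HIT  vc=[52, 59, 55, 11, 15]
16: 0x78 (blk 15, set 7) → VC-HIT  vc=[52, 59, 55, 11, 23]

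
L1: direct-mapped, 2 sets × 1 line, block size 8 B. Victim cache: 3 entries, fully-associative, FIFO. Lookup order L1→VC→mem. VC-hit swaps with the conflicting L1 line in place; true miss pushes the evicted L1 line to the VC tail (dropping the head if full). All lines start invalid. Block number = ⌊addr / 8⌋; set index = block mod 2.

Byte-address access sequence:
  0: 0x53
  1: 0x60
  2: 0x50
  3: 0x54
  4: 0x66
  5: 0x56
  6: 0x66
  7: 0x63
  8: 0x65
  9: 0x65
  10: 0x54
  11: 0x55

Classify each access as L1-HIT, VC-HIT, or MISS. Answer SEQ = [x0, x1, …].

  [0] addr=0x53 blk=10 s=0: MISS | VC []
  [1] addr=0x60 blk=12 s=0: MISS | VC [10]
  [2] addr=0x50 blk=10 s=0: VC-HIT | VC [12]
  [3] addr=0x54 blk=10 s=0: L1-HIT | VC [12]
  [4] addr=0x66 blk=12 s=0: VC-HIT | VC [10]
  [5] addr=0x56 blk=10 s=0: VC-HIT | VC [12]
  [6] addr=0x66 blk=12 s=0: VC-HIT | VC [10]
  [7] addr=0x63 blk=12 s=0: L1-HIT | VC [10]
  [8] addr=0x65 blk=12 s=0: L1-HIT | VC [10]
  [9] addr=0x65 blk=12 s=0: L1-HIT | VC [10]
  [10] addr=0x54 blk=10 s=0: VC-HIT | VC [12]
  [11] addr=0x55 blk=10 s=0: L1-HIT | VC [12]

SEQ = [MISS, MISS, VC-HIT, L1-HIT, VC-HIT, VC-HIT, VC-HIT, L1-HIT, L1-HIT, L1-HIT, VC-HIT, L1-HIT]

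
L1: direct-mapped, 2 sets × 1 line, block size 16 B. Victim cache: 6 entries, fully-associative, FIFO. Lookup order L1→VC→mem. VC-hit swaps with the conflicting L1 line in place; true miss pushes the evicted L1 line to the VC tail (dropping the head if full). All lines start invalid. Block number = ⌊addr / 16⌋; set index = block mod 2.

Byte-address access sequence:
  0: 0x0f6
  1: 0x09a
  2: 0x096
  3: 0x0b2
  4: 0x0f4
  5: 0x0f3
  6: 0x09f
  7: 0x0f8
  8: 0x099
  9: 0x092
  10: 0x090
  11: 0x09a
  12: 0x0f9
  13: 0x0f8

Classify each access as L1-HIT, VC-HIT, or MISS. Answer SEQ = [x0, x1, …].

0: 0xf6 (blk 15, set 1) → MISS  vc=[]
1: 0x9a (blk 9, set 1) → MISS  vc=[15]
2: 0x96 (blk 9, set 1) → L1-HIT  vc=[15]
3: 0xb2 (blk 11, set 1) → MISS  vc=[15, 9]
4: 0xf4 (blk 15, set 1) → VC-HIT  vc=[11, 9]
5: 0xf3 (blk 15, set 1) → L1-HIT  vc=[11, 9]
6: 0x9f (blk 9, set 1) → VC-HIT  vc=[11, 15]
7: 0xf8 (blk 15, set 1) → VC-HIT  vc=[11, 9]
8: 0x99 (blk 9, set 1) → VC-HIT  vc=[11, 15]
9: 0x92 (blk 9, set 1) → L1-HIT  vc=[11, 15]
10: 0x90 (blk 9, set 1) → L1-HIT  vc=[11, 15]
11: 0x9a (blk 9, set 1) → L1-HIT  vc=[11, 15]
12: 0xf9 (blk 15, set 1) → VC-HIT  vc=[11, 9]
13: 0xf8 (blk 15, set 1) → L1-HIT  vc=[11, 9]

SEQ = [MISS, MISS, L1-HIT, MISS, VC-HIT, L1-HIT, VC-HIT, VC-HIT, VC-HIT, L1-HIT, L1-HIT, L1-HIT, VC-HIT, L1-HIT]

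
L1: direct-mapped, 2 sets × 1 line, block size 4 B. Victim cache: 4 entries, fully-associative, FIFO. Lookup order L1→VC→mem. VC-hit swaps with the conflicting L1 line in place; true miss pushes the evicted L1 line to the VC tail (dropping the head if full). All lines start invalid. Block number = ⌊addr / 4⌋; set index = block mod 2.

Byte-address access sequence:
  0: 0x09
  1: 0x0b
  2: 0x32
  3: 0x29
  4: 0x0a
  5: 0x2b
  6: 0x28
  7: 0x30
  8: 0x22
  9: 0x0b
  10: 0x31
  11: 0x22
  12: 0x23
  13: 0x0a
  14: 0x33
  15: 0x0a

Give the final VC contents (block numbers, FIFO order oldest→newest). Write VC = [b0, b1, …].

VC = [12, 10, 8]

0: 0x9 (blk 2, set 0) → MISS  vc=[]
1: 0xb (blk 2, set 0) → L1-HIT  vc=[]
2: 0x32 (blk 12, set 0) → MISS  vc=[2]
3: 0x29 (blk 10, set 0) → MISS  vc=[2, 12]
4: 0xa (blk 2, set 0) → VC-HIT  vc=[10, 12]
5: 0x2b (blk 10, set 0) → VC-HIT  vc=[2, 12]
6: 0x28 (blk 10, set 0) → L1-HIT  vc=[2, 12]
7: 0x30 (blk 12, set 0) → VC-HIT  vc=[2, 10]
8: 0x22 (blk 8, set 0) → MISS  vc=[2, 10, 12]
9: 0xb (blk 2, set 0) → VC-HIT  vc=[8, 10, 12]
10: 0x31 (blk 12, set 0) → VC-HIT  vc=[8, 10, 2]
11: 0x22 (blk 8, set 0) → VC-HIT  vc=[12, 10, 2]
12: 0x23 (blk 8, set 0) → L1-HIT  vc=[12, 10, 2]
13: 0xa (blk 2, set 0) → VC-HIT  vc=[12, 10, 8]
14: 0x33 (blk 12, set 0) → VC-HIT  vc=[2, 10, 8]
15: 0xa (blk 2, set 0) → VC-HIT  vc=[12, 10, 8]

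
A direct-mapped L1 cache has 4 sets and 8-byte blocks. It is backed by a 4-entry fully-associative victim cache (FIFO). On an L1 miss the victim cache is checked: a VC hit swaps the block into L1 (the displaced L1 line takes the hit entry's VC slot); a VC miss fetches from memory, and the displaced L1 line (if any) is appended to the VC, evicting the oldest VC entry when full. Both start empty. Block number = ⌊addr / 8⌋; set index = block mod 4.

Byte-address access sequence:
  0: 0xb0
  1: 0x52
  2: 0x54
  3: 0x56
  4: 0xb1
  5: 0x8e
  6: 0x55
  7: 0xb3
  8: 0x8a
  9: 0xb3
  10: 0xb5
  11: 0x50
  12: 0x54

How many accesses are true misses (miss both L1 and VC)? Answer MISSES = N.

MISSES = 3

#0 0xb0→b22/s2 MISS; vc=[]
#1 0x52→b10/s2 MISS; vc=[22]
#2 0x54→b10/s2 L1-HIT; vc=[22]
#3 0x56→b10/s2 L1-HIT; vc=[22]
#4 0xb1→b22/s2 VC-HIT; vc=[10]
#5 0x8e→b17/s1 MISS; vc=[10]
#6 0x55→b10/s2 VC-HIT; vc=[22]
#7 0xb3→b22/s2 VC-HIT; vc=[10]
#8 0x8a→b17/s1 L1-HIT; vc=[10]
#9 0xb3→b22/s2 L1-HIT; vc=[10]
#10 0xb5→b22/s2 L1-HIT; vc=[10]
#11 0x50→b10/s2 VC-HIT; vc=[22]
#12 0x54→b10/s2 L1-HIT; vc=[22]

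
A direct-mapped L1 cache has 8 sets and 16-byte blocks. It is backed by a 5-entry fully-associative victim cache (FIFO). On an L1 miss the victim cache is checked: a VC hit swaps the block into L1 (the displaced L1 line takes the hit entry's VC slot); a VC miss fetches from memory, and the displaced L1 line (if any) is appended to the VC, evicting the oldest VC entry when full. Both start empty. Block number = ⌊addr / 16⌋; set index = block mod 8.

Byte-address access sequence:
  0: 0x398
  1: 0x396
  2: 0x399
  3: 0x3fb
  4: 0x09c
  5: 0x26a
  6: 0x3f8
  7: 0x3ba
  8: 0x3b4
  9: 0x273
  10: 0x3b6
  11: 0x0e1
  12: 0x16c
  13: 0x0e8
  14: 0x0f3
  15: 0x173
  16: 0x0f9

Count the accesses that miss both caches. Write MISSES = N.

MISSES = 10

  [0] addr=0x398 blk=57 s=1: MISS | VC []
  [1] addr=0x396 blk=57 s=1: L1-HIT | VC []
  [2] addr=0x399 blk=57 s=1: L1-HIT | VC []
  [3] addr=0x3fb blk=63 s=7: MISS | VC []
  [4] addr=0x9c blk=9 s=1: MISS | VC [57]
  [5] addr=0x26a blk=38 s=6: MISS | VC [57]
  [6] addr=0x3f8 blk=63 s=7: L1-HIT | VC [57]
  [7] addr=0x3ba blk=59 s=3: MISS | VC [57]
  [8] addr=0x3b4 blk=59 s=3: L1-HIT | VC [57]
  [9] addr=0x273 blk=39 s=7: MISS | VC [57, 63]
  [10] addr=0x3b6 blk=59 s=3: L1-HIT | VC [57, 63]
  [11] addr=0xe1 blk=14 s=6: MISS | VC [57, 63, 38]
  [12] addr=0x16c blk=22 s=6: MISS | VC [57, 63, 38, 14]
  [13] addr=0xe8 blk=14 s=6: VC-HIT | VC [57, 63, 38, 22]
  [14] addr=0xf3 blk=15 s=7: MISS | VC [57, 63, 38, 22, 39]
  [15] addr=0x173 blk=23 s=7: MISS | VC [63, 38, 22, 39, 15]
  [16] addr=0xf9 blk=15 s=7: VC-HIT | VC [63, 38, 22, 39, 23]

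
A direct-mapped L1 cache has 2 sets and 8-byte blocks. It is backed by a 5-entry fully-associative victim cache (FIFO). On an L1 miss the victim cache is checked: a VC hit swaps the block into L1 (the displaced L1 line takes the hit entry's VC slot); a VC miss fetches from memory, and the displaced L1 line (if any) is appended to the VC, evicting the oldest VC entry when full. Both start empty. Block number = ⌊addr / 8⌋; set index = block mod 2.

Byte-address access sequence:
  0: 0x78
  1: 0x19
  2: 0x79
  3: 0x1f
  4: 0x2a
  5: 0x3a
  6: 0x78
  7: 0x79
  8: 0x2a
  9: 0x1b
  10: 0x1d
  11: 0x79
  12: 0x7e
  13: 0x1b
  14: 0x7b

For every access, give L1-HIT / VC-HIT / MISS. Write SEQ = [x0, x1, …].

0: 0x78 (blk 15, set 1) → MISS  vc=[]
1: 0x19 (blk 3, set 1) → MISS  vc=[15]
2: 0x79 (blk 15, set 1) → VC-HIT  vc=[3]
3: 0x1f (blk 3, set 1) → VC-HIT  vc=[15]
4: 0x2a (blk 5, set 1) → MISS  vc=[15, 3]
5: 0x3a (blk 7, set 1) → MISS  vc=[15, 3, 5]
6: 0x78 (blk 15, set 1) → VC-HIT  vc=[7, 3, 5]
7: 0x79 (blk 15, set 1) → L1-HIT  vc=[7, 3, 5]
8: 0x2a (blk 5, set 1) → VC-HIT  vc=[7, 3, 15]
9: 0x1b (blk 3, set 1) → VC-HIT  vc=[7, 5, 15]
10: 0x1d (blk 3, set 1) → L1-HIT  vc=[7, 5, 15]
11: 0x79 (blk 15, set 1) → VC-HIT  vc=[7, 5, 3]
12: 0x7e (blk 15, set 1) → L1-HIT  vc=[7, 5, 3]
13: 0x1b (blk 3, set 1) → VC-HIT  vc=[7, 5, 15]
14: 0x7b (blk 15, set 1) → VC-HIT  vc=[7, 5, 3]

SEQ = [MISS, MISS, VC-HIT, VC-HIT, MISS, MISS, VC-HIT, L1-HIT, VC-HIT, VC-HIT, L1-HIT, VC-HIT, L1-HIT, VC-HIT, VC-HIT]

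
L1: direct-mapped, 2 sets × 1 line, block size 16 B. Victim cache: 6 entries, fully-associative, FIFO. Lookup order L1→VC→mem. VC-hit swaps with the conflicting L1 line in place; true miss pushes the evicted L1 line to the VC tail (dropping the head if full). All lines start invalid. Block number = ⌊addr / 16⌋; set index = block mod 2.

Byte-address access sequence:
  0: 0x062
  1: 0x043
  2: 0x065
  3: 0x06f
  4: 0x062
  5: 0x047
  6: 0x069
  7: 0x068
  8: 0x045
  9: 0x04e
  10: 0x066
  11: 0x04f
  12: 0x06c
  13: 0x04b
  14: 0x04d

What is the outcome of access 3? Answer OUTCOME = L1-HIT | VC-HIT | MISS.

#0 0x62→b6/s0 MISS; vc=[]
#1 0x43→b4/s0 MISS; vc=[6]
#2 0x65→b6/s0 VC-HIT; vc=[4]
#3 0x6f→b6/s0 L1-HIT; vc=[4]
#4 0x62→b6/s0 L1-HIT; vc=[4]
#5 0x47→b4/s0 VC-HIT; vc=[6]
#6 0x69→b6/s0 VC-HIT; vc=[4]
#7 0x68→b6/s0 L1-HIT; vc=[4]
#8 0x45→b4/s0 VC-HIT; vc=[6]
#9 0x4e→b4/s0 L1-HIT; vc=[6]
#10 0x66→b6/s0 VC-HIT; vc=[4]
#11 0x4f→b4/s0 VC-HIT; vc=[6]
#12 0x6c→b6/s0 VC-HIT; vc=[4]
#13 0x4b→b4/s0 VC-HIT; vc=[6]
#14 0x4d→b4/s0 L1-HIT; vc=[6]

OUTCOME = L1-HIT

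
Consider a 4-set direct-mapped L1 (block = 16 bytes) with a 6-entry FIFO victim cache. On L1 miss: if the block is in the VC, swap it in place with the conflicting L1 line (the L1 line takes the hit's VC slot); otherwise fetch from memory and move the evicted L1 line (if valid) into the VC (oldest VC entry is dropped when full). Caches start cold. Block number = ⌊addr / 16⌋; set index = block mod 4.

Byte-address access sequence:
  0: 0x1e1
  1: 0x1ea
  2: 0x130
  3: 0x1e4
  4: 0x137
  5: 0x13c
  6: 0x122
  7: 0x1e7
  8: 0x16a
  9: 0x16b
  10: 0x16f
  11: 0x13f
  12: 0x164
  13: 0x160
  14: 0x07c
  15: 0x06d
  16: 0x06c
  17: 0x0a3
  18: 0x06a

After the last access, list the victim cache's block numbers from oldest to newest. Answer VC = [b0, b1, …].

0: 0x1e1 (blk 30, set 2) → MISS  vc=[]
1: 0x1ea (blk 30, set 2) → L1-HIT  vc=[]
2: 0x130 (blk 19, set 3) → MISS  vc=[]
3: 0x1e4 (blk 30, set 2) → L1-HIT  vc=[]
4: 0x137 (blk 19, set 3) → L1-HIT  vc=[]
5: 0x13c (blk 19, set 3) → L1-HIT  vc=[]
6: 0x122 (blk 18, set 2) → MISS  vc=[30]
7: 0x1e7 (blk 30, set 2) → VC-HIT  vc=[18]
8: 0x16a (blk 22, set 2) → MISS  vc=[18, 30]
9: 0x16b (blk 22, set 2) → L1-HIT  vc=[18, 30]
10: 0x16f (blk 22, set 2) → L1-HIT  vc=[18, 30]
11: 0x13f (blk 19, set 3) → L1-HIT  vc=[18, 30]
12: 0x164 (blk 22, set 2) → L1-HIT  vc=[18, 30]
13: 0x160 (blk 22, set 2) → L1-HIT  vc=[18, 30]
14: 0x7c (blk 7, set 3) → MISS  vc=[18, 30, 19]
15: 0x6d (blk 6, set 2) → MISS  vc=[18, 30, 19, 22]
16: 0x6c (blk 6, set 2) → L1-HIT  vc=[18, 30, 19, 22]
17: 0xa3 (blk 10, set 2) → MISS  vc=[18, 30, 19, 22, 6]
18: 0x6a (blk 6, set 2) → VC-HIT  vc=[18, 30, 19, 22, 10]

VC = [18, 30, 19, 22, 10]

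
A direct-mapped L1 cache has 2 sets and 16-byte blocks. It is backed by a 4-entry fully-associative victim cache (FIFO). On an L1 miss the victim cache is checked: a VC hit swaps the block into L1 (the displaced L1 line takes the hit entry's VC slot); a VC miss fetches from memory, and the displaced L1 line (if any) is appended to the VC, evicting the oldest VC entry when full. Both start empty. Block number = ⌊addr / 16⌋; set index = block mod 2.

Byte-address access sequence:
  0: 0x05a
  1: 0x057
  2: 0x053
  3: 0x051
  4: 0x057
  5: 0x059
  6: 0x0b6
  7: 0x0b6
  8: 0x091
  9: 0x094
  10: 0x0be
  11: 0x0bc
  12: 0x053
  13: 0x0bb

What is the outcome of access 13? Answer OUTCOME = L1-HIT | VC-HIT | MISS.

  [0] addr=0x5a blk=5 s=1: MISS | VC []
  [1] addr=0x57 blk=5 s=1: L1-HIT | VC []
  [2] addr=0x53 blk=5 s=1: L1-HIT | VC []
  [3] addr=0x51 blk=5 s=1: L1-HIT | VC []
  [4] addr=0x57 blk=5 s=1: L1-HIT | VC []
  [5] addr=0x59 blk=5 s=1: L1-HIT | VC []
  [6] addr=0xb6 blk=11 s=1: MISS | VC [5]
  [7] addr=0xb6 blk=11 s=1: L1-HIT | VC [5]
  [8] addr=0x91 blk=9 s=1: MISS | VC [5, 11]
  [9] addr=0x94 blk=9 s=1: L1-HIT | VC [5, 11]
  [10] addr=0xbe blk=11 s=1: VC-HIT | VC [5, 9]
  [11] addr=0xbc blk=11 s=1: L1-HIT | VC [5, 9]
  [12] addr=0x53 blk=5 s=1: VC-HIT | VC [11, 9]
  [13] addr=0xbb blk=11 s=1: VC-HIT | VC [5, 9]

OUTCOME = VC-HIT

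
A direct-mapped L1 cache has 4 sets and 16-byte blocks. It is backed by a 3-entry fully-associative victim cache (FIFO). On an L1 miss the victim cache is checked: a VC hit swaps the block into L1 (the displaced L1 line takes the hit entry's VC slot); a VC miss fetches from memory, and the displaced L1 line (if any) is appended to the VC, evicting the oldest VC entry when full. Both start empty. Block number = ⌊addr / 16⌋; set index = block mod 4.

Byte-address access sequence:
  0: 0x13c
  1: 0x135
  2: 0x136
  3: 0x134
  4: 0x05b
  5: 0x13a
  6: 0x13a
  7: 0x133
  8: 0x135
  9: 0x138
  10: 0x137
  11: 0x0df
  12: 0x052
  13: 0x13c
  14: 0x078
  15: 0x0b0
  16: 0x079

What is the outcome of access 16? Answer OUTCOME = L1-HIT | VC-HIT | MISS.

OUTCOME = VC-HIT

  [0] addr=0x13c blk=19 s=3: MISS | VC []
  [1] addr=0x135 blk=19 s=3: L1-HIT | VC []
  [2] addr=0x136 blk=19 s=3: L1-HIT | VC []
  [3] addr=0x134 blk=19 s=3: L1-HIT | VC []
  [4] addr=0x5b blk=5 s=1: MISS | VC []
  [5] addr=0x13a blk=19 s=3: L1-HIT | VC []
  [6] addr=0x13a blk=19 s=3: L1-HIT | VC []
  [7] addr=0x133 blk=19 s=3: L1-HIT | VC []
  [8] addr=0x135 blk=19 s=3: L1-HIT | VC []
  [9] addr=0x138 blk=19 s=3: L1-HIT | VC []
  [10] addr=0x137 blk=19 s=3: L1-HIT | VC []
  [11] addr=0xdf blk=13 s=1: MISS | VC [5]
  [12] addr=0x52 blk=5 s=1: VC-HIT | VC [13]
  [13] addr=0x13c blk=19 s=3: L1-HIT | VC [13]
  [14] addr=0x78 blk=7 s=3: MISS | VC [13, 19]
  [15] addr=0xb0 blk=11 s=3: MISS | VC [13, 19, 7]
  [16] addr=0x79 blk=7 s=3: VC-HIT | VC [13, 19, 11]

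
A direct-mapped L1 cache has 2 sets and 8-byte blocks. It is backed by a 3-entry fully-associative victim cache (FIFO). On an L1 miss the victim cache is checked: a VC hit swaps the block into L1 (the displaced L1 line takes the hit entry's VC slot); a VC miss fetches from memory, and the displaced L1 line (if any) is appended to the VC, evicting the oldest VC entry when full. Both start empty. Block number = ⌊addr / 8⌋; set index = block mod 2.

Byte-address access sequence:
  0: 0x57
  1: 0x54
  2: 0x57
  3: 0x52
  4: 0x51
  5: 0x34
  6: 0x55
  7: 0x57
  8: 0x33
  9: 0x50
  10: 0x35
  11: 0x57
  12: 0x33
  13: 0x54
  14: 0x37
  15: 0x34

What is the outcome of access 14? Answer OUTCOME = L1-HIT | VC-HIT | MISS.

OUTCOME = VC-HIT

#0 0x57→b10/s0 MISS; vc=[]
#1 0x54→b10/s0 L1-HIT; vc=[]
#2 0x57→b10/s0 L1-HIT; vc=[]
#3 0x52→b10/s0 L1-HIT; vc=[]
#4 0x51→b10/s0 L1-HIT; vc=[]
#5 0x34→b6/s0 MISS; vc=[10]
#6 0x55→b10/s0 VC-HIT; vc=[6]
#7 0x57→b10/s0 L1-HIT; vc=[6]
#8 0x33→b6/s0 VC-HIT; vc=[10]
#9 0x50→b10/s0 VC-HIT; vc=[6]
#10 0x35→b6/s0 VC-HIT; vc=[10]
#11 0x57→b10/s0 VC-HIT; vc=[6]
#12 0x33→b6/s0 VC-HIT; vc=[10]
#13 0x54→b10/s0 VC-HIT; vc=[6]
#14 0x37→b6/s0 VC-HIT; vc=[10]
#15 0x34→b6/s0 L1-HIT; vc=[10]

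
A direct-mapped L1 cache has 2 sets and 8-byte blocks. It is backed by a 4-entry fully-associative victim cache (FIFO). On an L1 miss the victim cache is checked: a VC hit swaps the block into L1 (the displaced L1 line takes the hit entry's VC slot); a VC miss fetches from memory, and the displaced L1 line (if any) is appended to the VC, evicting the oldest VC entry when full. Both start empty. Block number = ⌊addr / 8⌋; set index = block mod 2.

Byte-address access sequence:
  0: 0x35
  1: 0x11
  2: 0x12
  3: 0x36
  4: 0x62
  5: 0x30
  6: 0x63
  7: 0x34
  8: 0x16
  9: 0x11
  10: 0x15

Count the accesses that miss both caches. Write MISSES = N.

MISSES = 3

0: 0x35 (blk 6, set 0) → MISS  vc=[]
1: 0x11 (blk 2, set 0) → MISS  vc=[6]
2: 0x12 (blk 2, set 0) → L1-HIT  vc=[6]
3: 0x36 (blk 6, set 0) → VC-HIT  vc=[2]
4: 0x62 (blk 12, set 0) → MISS  vc=[2, 6]
5: 0x30 (blk 6, set 0) → VC-HIT  vc=[2, 12]
6: 0x63 (blk 12, set 0) → VC-HIT  vc=[2, 6]
7: 0x34 (blk 6, set 0) → VC-HIT  vc=[2, 12]
8: 0x16 (blk 2, set 0) → VC-HIT  vc=[6, 12]
9: 0x11 (blk 2, set 0) → L1-HIT  vc=[6, 12]
10: 0x15 (blk 2, set 0) → L1-HIT  vc=[6, 12]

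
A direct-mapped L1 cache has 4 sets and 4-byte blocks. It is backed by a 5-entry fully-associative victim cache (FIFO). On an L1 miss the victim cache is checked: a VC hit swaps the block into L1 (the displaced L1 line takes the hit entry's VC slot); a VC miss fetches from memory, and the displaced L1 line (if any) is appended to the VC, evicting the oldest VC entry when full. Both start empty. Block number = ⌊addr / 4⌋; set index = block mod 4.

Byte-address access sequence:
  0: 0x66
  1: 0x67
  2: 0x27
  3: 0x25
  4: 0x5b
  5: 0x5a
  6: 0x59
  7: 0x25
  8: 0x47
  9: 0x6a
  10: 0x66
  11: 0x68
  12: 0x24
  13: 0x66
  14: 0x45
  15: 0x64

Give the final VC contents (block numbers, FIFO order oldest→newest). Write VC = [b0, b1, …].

VC = [17, 9, 22]

0: 0x66 (blk 25, set 1) → MISS  vc=[]
1: 0x67 (blk 25, set 1) → L1-HIT  vc=[]
2: 0x27 (blk 9, set 1) → MISS  vc=[25]
3: 0x25 (blk 9, set 1) → L1-HIT  vc=[25]
4: 0x5b (blk 22, set 2) → MISS  vc=[25]
5: 0x5a (blk 22, set 2) → L1-HIT  vc=[25]
6: 0x59 (blk 22, set 2) → L1-HIT  vc=[25]
7: 0x25 (blk 9, set 1) → L1-HIT  vc=[25]
8: 0x47 (blk 17, set 1) → MISS  vc=[25, 9]
9: 0x6a (blk 26, set 2) → MISS  vc=[25, 9, 22]
10: 0x66 (blk 25, set 1) → VC-HIT  vc=[17, 9, 22]
11: 0x68 (blk 26, set 2) → L1-HIT  vc=[17, 9, 22]
12: 0x24 (blk 9, set 1) → VC-HIT  vc=[17, 25, 22]
13: 0x66 (blk 25, set 1) → VC-HIT  vc=[17, 9, 22]
14: 0x45 (blk 17, set 1) → VC-HIT  vc=[25, 9, 22]
15: 0x64 (blk 25, set 1) → VC-HIT  vc=[17, 9, 22]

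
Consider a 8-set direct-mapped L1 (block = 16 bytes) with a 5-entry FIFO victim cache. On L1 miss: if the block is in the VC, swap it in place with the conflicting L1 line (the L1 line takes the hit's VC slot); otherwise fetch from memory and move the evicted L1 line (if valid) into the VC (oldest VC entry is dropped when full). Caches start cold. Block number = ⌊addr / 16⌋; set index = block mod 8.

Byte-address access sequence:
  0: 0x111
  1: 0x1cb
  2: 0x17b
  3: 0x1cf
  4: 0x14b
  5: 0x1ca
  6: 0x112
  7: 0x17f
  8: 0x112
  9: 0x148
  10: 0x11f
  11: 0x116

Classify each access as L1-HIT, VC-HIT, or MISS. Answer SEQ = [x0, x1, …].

0: 0x111 (blk 17, set 1) → MISS  vc=[]
1: 0x1cb (blk 28, set 4) → MISS  vc=[]
2: 0x17b (blk 23, set 7) → MISS  vc=[]
3: 0x1cf (blk 28, set 4) → L1-HIT  vc=[]
4: 0x14b (blk 20, set 4) → MISS  vc=[28]
5: 0x1ca (blk 28, set 4) → VC-HIT  vc=[20]
6: 0x112 (blk 17, set 1) → L1-HIT  vc=[20]
7: 0x17f (blk 23, set 7) → L1-HIT  vc=[20]
8: 0x112 (blk 17, set 1) → L1-HIT  vc=[20]
9: 0x148 (blk 20, set 4) → VC-HIT  vc=[28]
10: 0x11f (blk 17, set 1) → L1-HIT  vc=[28]
11: 0x116 (blk 17, set 1) → L1-HIT  vc=[28]

SEQ = [MISS, MISS, MISS, L1-HIT, MISS, VC-HIT, L1-HIT, L1-HIT, L1-HIT, VC-HIT, L1-HIT, L1-HIT]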